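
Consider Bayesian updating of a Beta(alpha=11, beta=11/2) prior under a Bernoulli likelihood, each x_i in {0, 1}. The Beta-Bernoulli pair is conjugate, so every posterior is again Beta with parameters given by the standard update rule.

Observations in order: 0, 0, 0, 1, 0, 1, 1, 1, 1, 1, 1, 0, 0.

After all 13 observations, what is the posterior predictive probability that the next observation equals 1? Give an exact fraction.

obs 1: x=0 → posterior Beta(11, 13/2)
obs 2: x=0 → posterior Beta(11, 15/2)
obs 3: x=0 → posterior Beta(11, 17/2)
obs 4: x=1 → posterior Beta(12, 17/2)
obs 5: x=0 → posterior Beta(12, 19/2)
obs 6: x=1 → posterior Beta(13, 19/2)
obs 7: x=1 → posterior Beta(14, 19/2)
obs 8: x=1 → posterior Beta(15, 19/2)
obs 9: x=1 → posterior Beta(16, 19/2)
obs 10: x=1 → posterior Beta(17, 19/2)
obs 11: x=1 → posterior Beta(18, 19/2)
obs 12: x=0 → posterior Beta(18, 21/2)
obs 13: x=0 → posterior Beta(18, 23/2)

36/59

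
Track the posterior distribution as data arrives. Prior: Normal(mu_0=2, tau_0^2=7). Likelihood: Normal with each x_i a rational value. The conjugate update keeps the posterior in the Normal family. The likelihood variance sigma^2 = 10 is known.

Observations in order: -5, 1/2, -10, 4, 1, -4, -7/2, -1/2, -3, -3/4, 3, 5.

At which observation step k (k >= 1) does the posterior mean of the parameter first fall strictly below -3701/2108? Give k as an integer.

k = 3

obs 1: x=-5 → posterior Normal(-15/17, 70/17)
obs 2: x=1/2 → posterior Normal(-23/48, 35/12)
obs 3: x=-10 → posterior Normal(-163/62, 70/31)
obs 4: x=4 → posterior Normal(-107/76, 35/19)
obs 5: x=1 → posterior Normal(-31/30, 14/9)
obs 6: x=-4 → posterior Normal(-149/104, 35/26)
obs 7: x=-7/2 → posterior Normal(-99/59, 70/59)
obs 8: x=-1/2 → posterior Normal(-205/132, 35/33)
obs 9: x=-3 → posterior Normal(-247/146, 70/73)
obs 10: x=-3/4 → posterior Normal(-103/64, 7/8)
obs 11: x=3 → posterior Normal(-431/348, 70/87)
obs 12: x=5 → posterior Normal(-291/376, 35/47)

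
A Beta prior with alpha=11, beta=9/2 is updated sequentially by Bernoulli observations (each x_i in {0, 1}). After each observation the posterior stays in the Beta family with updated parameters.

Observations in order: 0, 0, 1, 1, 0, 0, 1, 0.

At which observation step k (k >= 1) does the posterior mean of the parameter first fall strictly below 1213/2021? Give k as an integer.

obs 1: x=0 → posterior Beta(11, 11/2)
obs 2: x=0 → posterior Beta(11, 13/2)
obs 3: x=1 → posterior Beta(12, 13/2)
obs 4: x=1 → posterior Beta(13, 13/2)
obs 5: x=0 → posterior Beta(13, 15/2)
obs 6: x=0 → posterior Beta(13, 17/2)
obs 7: x=1 → posterior Beta(14, 17/2)
obs 8: x=0 → posterior Beta(14, 19/2)

k = 8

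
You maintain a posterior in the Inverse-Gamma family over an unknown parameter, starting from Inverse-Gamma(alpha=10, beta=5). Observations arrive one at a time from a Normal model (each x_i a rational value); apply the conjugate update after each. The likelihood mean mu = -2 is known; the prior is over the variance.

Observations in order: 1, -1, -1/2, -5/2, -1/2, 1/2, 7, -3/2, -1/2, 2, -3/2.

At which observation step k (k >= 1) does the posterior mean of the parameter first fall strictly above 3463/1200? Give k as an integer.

k = 7

obs 1: x=1 → posterior Inverse-Gamma(21/2, 19/2)
obs 2: x=-1 → posterior Inverse-Gamma(11, 10)
obs 3: x=-1/2 → posterior Inverse-Gamma(23/2, 89/8)
obs 4: x=-5/2 → posterior Inverse-Gamma(12, 45/4)
obs 5: x=-1/2 → posterior Inverse-Gamma(25/2, 99/8)
obs 6: x=1/2 → posterior Inverse-Gamma(13, 31/2)
obs 7: x=7 → posterior Inverse-Gamma(27/2, 56)
obs 8: x=-3/2 → posterior Inverse-Gamma(14, 449/8)
obs 9: x=-1/2 → posterior Inverse-Gamma(29/2, 229/4)
obs 10: x=2 → posterior Inverse-Gamma(15, 261/4)
obs 11: x=-3/2 → posterior Inverse-Gamma(31/2, 523/8)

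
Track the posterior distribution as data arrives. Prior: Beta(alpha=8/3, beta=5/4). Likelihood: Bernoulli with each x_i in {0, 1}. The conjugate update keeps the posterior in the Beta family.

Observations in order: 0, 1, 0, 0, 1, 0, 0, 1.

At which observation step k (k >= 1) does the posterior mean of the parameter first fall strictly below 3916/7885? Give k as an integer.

obs 1: x=0 → posterior Beta(8/3, 9/4)
obs 2: x=1 → posterior Beta(11/3, 9/4)
obs 3: x=0 → posterior Beta(11/3, 13/4)
obs 4: x=0 → posterior Beta(11/3, 17/4)
obs 5: x=1 → posterior Beta(14/3, 17/4)
obs 6: x=0 → posterior Beta(14/3, 21/4)
obs 7: x=0 → posterior Beta(14/3, 25/4)
obs 8: x=1 → posterior Beta(17/3, 25/4)

k = 4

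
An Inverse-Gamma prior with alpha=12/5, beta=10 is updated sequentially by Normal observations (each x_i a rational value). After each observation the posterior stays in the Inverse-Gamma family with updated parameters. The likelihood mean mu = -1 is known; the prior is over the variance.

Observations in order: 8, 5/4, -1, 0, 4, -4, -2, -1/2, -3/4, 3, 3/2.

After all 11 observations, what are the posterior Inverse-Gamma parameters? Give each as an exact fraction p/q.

obs 1: x=8 → posterior Inverse-Gamma(29/10, 101/2)
obs 2: x=5/4 → posterior Inverse-Gamma(17/5, 1697/32)
obs 3: x=-1 → posterior Inverse-Gamma(39/10, 1697/32)
obs 4: x=0 → posterior Inverse-Gamma(22/5, 1713/32)
obs 5: x=4 → posterior Inverse-Gamma(49/10, 2113/32)
obs 6: x=-4 → posterior Inverse-Gamma(27/5, 2257/32)
obs 7: x=-2 → posterior Inverse-Gamma(59/10, 2273/32)
obs 8: x=-1/2 → posterior Inverse-Gamma(32/5, 2277/32)
obs 9: x=-3/4 → posterior Inverse-Gamma(69/10, 1139/16)
obs 10: x=3 → posterior Inverse-Gamma(37/5, 1267/16)
obs 11: x=3/2 → posterior Inverse-Gamma(79/10, 1317/16)

alpha=79/10, beta=1317/16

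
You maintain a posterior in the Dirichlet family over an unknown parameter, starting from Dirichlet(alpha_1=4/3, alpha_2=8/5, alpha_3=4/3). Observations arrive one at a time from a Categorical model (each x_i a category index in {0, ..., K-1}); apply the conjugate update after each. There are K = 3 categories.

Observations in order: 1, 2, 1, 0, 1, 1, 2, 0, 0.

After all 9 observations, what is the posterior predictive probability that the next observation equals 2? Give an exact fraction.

obs 1: x=1 → posterior Dirichlet(4/3, 13/5, 4/3)
obs 2: x=2 → posterior Dirichlet(4/3, 13/5, 7/3)
obs 3: x=1 → posterior Dirichlet(4/3, 18/5, 7/3)
obs 4: x=0 → posterior Dirichlet(7/3, 18/5, 7/3)
obs 5: x=1 → posterior Dirichlet(7/3, 23/5, 7/3)
obs 6: x=1 → posterior Dirichlet(7/3, 28/5, 7/3)
obs 7: x=2 → posterior Dirichlet(7/3, 28/5, 10/3)
obs 8: x=0 → posterior Dirichlet(10/3, 28/5, 10/3)
obs 9: x=0 → posterior Dirichlet(13/3, 28/5, 10/3)

50/199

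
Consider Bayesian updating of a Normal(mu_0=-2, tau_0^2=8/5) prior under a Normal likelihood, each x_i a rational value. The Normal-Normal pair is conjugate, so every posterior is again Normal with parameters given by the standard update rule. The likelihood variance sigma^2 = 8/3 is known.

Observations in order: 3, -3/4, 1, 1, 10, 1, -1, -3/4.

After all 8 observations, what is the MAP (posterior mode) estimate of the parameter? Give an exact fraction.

obs 1: x=3 → posterior Normal(-1/8, 1)
obs 2: x=-3/4 → posterior Normal(-13/44, 8/11)
obs 3: x=1 → posterior Normal(-1/56, 4/7)
obs 4: x=1 → posterior Normal(11/68, 8/17)
obs 5: x=10 → posterior Normal(131/80, 2/5)
obs 6: x=1 → posterior Normal(143/92, 8/23)
obs 7: x=-1 → posterior Normal(131/104, 4/13)
obs 8: x=-3/4 → posterior Normal(61/58, 8/29)

61/58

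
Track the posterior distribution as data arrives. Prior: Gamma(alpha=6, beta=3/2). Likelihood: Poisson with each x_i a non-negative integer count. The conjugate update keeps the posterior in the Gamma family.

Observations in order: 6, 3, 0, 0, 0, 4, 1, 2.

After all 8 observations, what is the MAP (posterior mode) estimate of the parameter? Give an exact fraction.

obs 1: x=6 → posterior Gamma(12, 5/2)
obs 2: x=3 → posterior Gamma(15, 7/2)
obs 3: x=0 → posterior Gamma(15, 9/2)
obs 4: x=0 → posterior Gamma(15, 11/2)
obs 5: x=0 → posterior Gamma(15, 13/2)
obs 6: x=4 → posterior Gamma(19, 15/2)
obs 7: x=1 → posterior Gamma(20, 17/2)
obs 8: x=2 → posterior Gamma(22, 19/2)

42/19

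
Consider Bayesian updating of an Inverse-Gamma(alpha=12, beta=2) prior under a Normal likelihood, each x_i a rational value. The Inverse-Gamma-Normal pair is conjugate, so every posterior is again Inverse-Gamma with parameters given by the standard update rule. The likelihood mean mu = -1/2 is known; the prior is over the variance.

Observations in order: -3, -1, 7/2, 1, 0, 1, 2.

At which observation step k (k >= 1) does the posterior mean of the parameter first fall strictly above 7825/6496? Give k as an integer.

obs 1: x=-3 → posterior Inverse-Gamma(25/2, 41/8)
obs 2: x=-1 → posterior Inverse-Gamma(13, 21/4)
obs 3: x=7/2 → posterior Inverse-Gamma(27/2, 53/4)
obs 4: x=1 → posterior Inverse-Gamma(14, 115/8)
obs 5: x=0 → posterior Inverse-Gamma(29/2, 29/2)
obs 6: x=1 → posterior Inverse-Gamma(15, 125/8)
obs 7: x=2 → posterior Inverse-Gamma(31/2, 75/4)

k = 7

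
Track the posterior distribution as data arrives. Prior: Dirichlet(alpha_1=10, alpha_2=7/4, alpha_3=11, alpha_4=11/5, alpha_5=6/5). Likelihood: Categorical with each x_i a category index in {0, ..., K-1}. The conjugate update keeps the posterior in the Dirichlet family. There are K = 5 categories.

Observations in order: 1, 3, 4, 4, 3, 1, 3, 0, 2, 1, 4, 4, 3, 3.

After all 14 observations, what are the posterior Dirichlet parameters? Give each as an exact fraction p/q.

alpha_1=11, alpha_2=19/4, alpha_3=12, alpha_4=36/5, alpha_5=26/5

obs 1: x=1 → posterior Dirichlet(10, 11/4, 11, 11/5, 6/5)
obs 2: x=3 → posterior Dirichlet(10, 11/4, 11, 16/5, 6/5)
obs 3: x=4 → posterior Dirichlet(10, 11/4, 11, 16/5, 11/5)
obs 4: x=4 → posterior Dirichlet(10, 11/4, 11, 16/5, 16/5)
obs 5: x=3 → posterior Dirichlet(10, 11/4, 11, 21/5, 16/5)
obs 6: x=1 → posterior Dirichlet(10, 15/4, 11, 21/5, 16/5)
obs 7: x=3 → posterior Dirichlet(10, 15/4, 11, 26/5, 16/5)
obs 8: x=0 → posterior Dirichlet(11, 15/4, 11, 26/5, 16/5)
obs 9: x=2 → posterior Dirichlet(11, 15/4, 12, 26/5, 16/5)
obs 10: x=1 → posterior Dirichlet(11, 19/4, 12, 26/5, 16/5)
obs 11: x=4 → posterior Dirichlet(11, 19/4, 12, 26/5, 21/5)
obs 12: x=4 → posterior Dirichlet(11, 19/4, 12, 26/5, 26/5)
obs 13: x=3 → posterior Dirichlet(11, 19/4, 12, 31/5, 26/5)
obs 14: x=3 → posterior Dirichlet(11, 19/4, 12, 36/5, 26/5)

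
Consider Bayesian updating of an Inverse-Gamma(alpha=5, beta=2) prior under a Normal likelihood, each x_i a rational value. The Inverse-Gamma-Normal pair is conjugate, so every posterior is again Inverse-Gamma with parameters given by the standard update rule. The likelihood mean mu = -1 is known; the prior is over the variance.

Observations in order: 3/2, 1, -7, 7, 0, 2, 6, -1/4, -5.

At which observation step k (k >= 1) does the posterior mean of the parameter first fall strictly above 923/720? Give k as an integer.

k = 2

obs 1: x=3/2 → posterior Inverse-Gamma(11/2, 41/8)
obs 2: x=1 → posterior Inverse-Gamma(6, 57/8)
obs 3: x=-7 → posterior Inverse-Gamma(13/2, 201/8)
obs 4: x=7 → posterior Inverse-Gamma(7, 457/8)
obs 5: x=0 → posterior Inverse-Gamma(15/2, 461/8)
obs 6: x=2 → posterior Inverse-Gamma(8, 497/8)
obs 7: x=6 → posterior Inverse-Gamma(17/2, 693/8)
obs 8: x=-1/4 → posterior Inverse-Gamma(9, 2781/32)
obs 9: x=-5 → posterior Inverse-Gamma(19/2, 3037/32)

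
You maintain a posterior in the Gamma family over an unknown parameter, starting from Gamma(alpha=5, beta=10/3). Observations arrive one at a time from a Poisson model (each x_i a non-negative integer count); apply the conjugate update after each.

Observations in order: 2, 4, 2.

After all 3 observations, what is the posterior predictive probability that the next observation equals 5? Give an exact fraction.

obs 1: x=2 → posterior Gamma(7, 13/3)
obs 2: x=4 → posterior Gamma(11, 16/3)
obs 3: x=2 → posterior Gamma(13, 19/3)

15808599596115135876339/364374741057026882338816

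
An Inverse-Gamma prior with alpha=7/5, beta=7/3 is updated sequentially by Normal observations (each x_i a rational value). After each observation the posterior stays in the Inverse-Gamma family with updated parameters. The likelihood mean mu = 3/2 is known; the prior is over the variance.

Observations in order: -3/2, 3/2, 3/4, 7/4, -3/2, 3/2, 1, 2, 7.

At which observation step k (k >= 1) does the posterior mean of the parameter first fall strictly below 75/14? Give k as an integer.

k = 2

obs 1: x=-3/2 → posterior Inverse-Gamma(19/10, 41/6)
obs 2: x=3/2 → posterior Inverse-Gamma(12/5, 41/6)
obs 3: x=3/4 → posterior Inverse-Gamma(29/10, 683/96)
obs 4: x=7/4 → posterior Inverse-Gamma(17/5, 343/48)
obs 5: x=-3/2 → posterior Inverse-Gamma(39/10, 559/48)
obs 6: x=3/2 → posterior Inverse-Gamma(22/5, 559/48)
obs 7: x=1 → posterior Inverse-Gamma(49/10, 565/48)
obs 8: x=2 → posterior Inverse-Gamma(27/5, 571/48)
obs 9: x=7 → posterior Inverse-Gamma(59/10, 1297/48)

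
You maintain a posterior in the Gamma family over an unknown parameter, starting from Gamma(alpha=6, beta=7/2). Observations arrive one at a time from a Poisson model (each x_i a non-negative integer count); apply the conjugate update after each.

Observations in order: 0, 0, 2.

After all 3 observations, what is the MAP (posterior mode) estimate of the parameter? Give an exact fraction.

obs 1: x=0 → posterior Gamma(6, 9/2)
obs 2: x=0 → posterior Gamma(6, 11/2)
obs 3: x=2 → posterior Gamma(8, 13/2)

14/13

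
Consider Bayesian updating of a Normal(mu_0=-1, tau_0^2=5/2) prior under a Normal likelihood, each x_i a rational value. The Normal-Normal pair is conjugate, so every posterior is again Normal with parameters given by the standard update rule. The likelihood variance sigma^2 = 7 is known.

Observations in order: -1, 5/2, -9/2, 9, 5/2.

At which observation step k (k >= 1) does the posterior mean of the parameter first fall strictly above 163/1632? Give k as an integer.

k = 4

obs 1: x=-1 → posterior Normal(-1, 35/19)
obs 2: x=5/2 → posterior Normal(-13/48, 35/24)
obs 3: x=-9/2 → posterior Normal(-1, 35/29)
obs 4: x=9 → posterior Normal(8/17, 35/34)
obs 5: x=5/2 → posterior Normal(19/26, 35/39)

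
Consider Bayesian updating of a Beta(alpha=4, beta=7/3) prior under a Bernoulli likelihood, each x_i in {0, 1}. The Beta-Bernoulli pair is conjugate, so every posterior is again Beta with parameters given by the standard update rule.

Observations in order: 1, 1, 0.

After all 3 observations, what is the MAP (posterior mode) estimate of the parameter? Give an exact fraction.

obs 1: x=1 → posterior Beta(5, 7/3)
obs 2: x=1 → posterior Beta(6, 7/3)
obs 3: x=0 → posterior Beta(6, 10/3)

15/22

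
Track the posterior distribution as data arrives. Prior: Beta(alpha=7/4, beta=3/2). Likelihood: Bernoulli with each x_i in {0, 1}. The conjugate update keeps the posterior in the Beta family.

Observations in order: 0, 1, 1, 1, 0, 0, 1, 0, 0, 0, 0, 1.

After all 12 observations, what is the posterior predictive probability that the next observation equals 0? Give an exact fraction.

34/61

obs 1: x=0 → posterior Beta(7/4, 5/2)
obs 2: x=1 → posterior Beta(11/4, 5/2)
obs 3: x=1 → posterior Beta(15/4, 5/2)
obs 4: x=1 → posterior Beta(19/4, 5/2)
obs 5: x=0 → posterior Beta(19/4, 7/2)
obs 6: x=0 → posterior Beta(19/4, 9/2)
obs 7: x=1 → posterior Beta(23/4, 9/2)
obs 8: x=0 → posterior Beta(23/4, 11/2)
obs 9: x=0 → posterior Beta(23/4, 13/2)
obs 10: x=0 → posterior Beta(23/4, 15/2)
obs 11: x=0 → posterior Beta(23/4, 17/2)
obs 12: x=1 → posterior Beta(27/4, 17/2)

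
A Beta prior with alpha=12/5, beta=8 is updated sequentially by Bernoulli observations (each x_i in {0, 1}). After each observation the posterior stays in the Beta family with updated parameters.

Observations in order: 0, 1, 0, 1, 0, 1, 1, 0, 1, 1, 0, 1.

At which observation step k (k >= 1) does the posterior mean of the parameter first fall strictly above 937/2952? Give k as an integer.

obs 1: x=0 → posterior Beta(12/5, 9)
obs 2: x=1 → posterior Beta(17/5, 9)
obs 3: x=0 → posterior Beta(17/5, 10)
obs 4: x=1 → posterior Beta(22/5, 10)
obs 5: x=0 → posterior Beta(22/5, 11)
obs 6: x=1 → posterior Beta(27/5, 11)
obs 7: x=1 → posterior Beta(32/5, 11)
obs 8: x=0 → posterior Beta(32/5, 12)
obs 9: x=1 → posterior Beta(37/5, 12)
obs 10: x=1 → posterior Beta(42/5, 12)
obs 11: x=0 → posterior Beta(42/5, 13)
obs 12: x=1 → posterior Beta(47/5, 13)

k = 6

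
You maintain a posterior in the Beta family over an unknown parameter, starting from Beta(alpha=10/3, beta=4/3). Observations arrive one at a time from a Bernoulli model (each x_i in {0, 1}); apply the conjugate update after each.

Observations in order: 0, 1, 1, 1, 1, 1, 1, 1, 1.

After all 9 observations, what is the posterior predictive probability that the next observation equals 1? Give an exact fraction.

34/41

obs 1: x=0 → posterior Beta(10/3, 7/3)
obs 2: x=1 → posterior Beta(13/3, 7/3)
obs 3: x=1 → posterior Beta(16/3, 7/3)
obs 4: x=1 → posterior Beta(19/3, 7/3)
obs 5: x=1 → posterior Beta(22/3, 7/3)
obs 6: x=1 → posterior Beta(25/3, 7/3)
obs 7: x=1 → posterior Beta(28/3, 7/3)
obs 8: x=1 → posterior Beta(31/3, 7/3)
obs 9: x=1 → posterior Beta(34/3, 7/3)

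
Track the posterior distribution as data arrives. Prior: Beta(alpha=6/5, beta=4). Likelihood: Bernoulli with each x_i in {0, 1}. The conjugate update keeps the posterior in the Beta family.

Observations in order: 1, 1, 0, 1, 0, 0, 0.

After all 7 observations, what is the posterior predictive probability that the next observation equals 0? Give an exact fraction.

obs 1: x=1 → posterior Beta(11/5, 4)
obs 2: x=1 → posterior Beta(16/5, 4)
obs 3: x=0 → posterior Beta(16/5, 5)
obs 4: x=1 → posterior Beta(21/5, 5)
obs 5: x=0 → posterior Beta(21/5, 6)
obs 6: x=0 → posterior Beta(21/5, 7)
obs 7: x=0 → posterior Beta(21/5, 8)

40/61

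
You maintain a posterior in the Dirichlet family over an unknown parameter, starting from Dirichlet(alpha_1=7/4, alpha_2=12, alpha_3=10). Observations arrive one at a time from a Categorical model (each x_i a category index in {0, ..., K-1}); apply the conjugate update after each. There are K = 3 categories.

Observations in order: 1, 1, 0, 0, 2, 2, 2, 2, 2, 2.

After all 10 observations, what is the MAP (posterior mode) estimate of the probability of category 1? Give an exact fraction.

52/123

obs 1: x=1 → posterior Dirichlet(7/4, 13, 10)
obs 2: x=1 → posterior Dirichlet(7/4, 14, 10)
obs 3: x=0 → posterior Dirichlet(11/4, 14, 10)
obs 4: x=0 → posterior Dirichlet(15/4, 14, 10)
obs 5: x=2 → posterior Dirichlet(15/4, 14, 11)
obs 6: x=2 → posterior Dirichlet(15/4, 14, 12)
obs 7: x=2 → posterior Dirichlet(15/4, 14, 13)
obs 8: x=2 → posterior Dirichlet(15/4, 14, 14)
obs 9: x=2 → posterior Dirichlet(15/4, 14, 15)
obs 10: x=2 → posterior Dirichlet(15/4, 14, 16)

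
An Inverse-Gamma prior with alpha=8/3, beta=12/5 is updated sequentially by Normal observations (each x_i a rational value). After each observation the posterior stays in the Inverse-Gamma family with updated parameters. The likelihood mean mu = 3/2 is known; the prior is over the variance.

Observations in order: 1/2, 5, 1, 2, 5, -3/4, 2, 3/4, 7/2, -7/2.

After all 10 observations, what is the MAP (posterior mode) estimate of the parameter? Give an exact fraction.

obs 1: x=1/2 → posterior Inverse-Gamma(19/6, 29/10)
obs 2: x=5 → posterior Inverse-Gamma(11/3, 361/40)
obs 3: x=1 → posterior Inverse-Gamma(25/6, 183/20)
obs 4: x=2 → posterior Inverse-Gamma(14/3, 371/40)
obs 5: x=5 → posterior Inverse-Gamma(31/6, 77/5)
obs 6: x=-3/4 → posterior Inverse-Gamma(17/3, 2869/160)
obs 7: x=2 → posterior Inverse-Gamma(37/6, 2889/160)
obs 8: x=3/4 → posterior Inverse-Gamma(20/3, 1467/80)
obs 9: x=7/2 → posterior Inverse-Gamma(43/6, 1627/80)
obs 10: x=-7/2 → posterior Inverse-Gamma(23/3, 2627/80)

7881/2080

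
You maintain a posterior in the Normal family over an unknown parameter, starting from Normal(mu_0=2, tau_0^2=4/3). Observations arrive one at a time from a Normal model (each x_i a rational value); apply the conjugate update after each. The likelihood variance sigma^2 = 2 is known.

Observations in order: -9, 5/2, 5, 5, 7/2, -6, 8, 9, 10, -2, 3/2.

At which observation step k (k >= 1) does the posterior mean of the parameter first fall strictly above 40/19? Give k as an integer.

obs 1: x=-9 → posterior Normal(-12/5, 4/5)
obs 2: x=5/2 → posterior Normal(-1, 4/7)
obs 3: x=5 → posterior Normal(1/3, 4/9)
obs 4: x=5 → posterior Normal(13/11, 4/11)
obs 5: x=7/2 → posterior Normal(20/13, 4/13)
obs 6: x=-6 → posterior Normal(8/15, 4/15)
obs 7: x=8 → posterior Normal(24/17, 4/17)
obs 8: x=9 → posterior Normal(42/19, 4/19)
obs 9: x=10 → posterior Normal(62/21, 4/21)
obs 10: x=-2 → posterior Normal(58/23, 4/23)
obs 11: x=3/2 → posterior Normal(61/25, 4/25)

k = 8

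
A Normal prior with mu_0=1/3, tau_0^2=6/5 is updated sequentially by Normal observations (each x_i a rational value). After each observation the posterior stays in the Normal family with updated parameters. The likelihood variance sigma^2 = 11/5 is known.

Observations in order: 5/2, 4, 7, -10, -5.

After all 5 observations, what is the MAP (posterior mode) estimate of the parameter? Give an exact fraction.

obs 1: x=5/2 → posterior Normal(56/51, 66/85)
obs 2: x=4 → posterior Normal(128/69, 66/115)
obs 3: x=7 → posterior Normal(254/87, 66/145)
obs 4: x=-10 → posterior Normal(74/105, 66/175)
obs 5: x=-5 → posterior Normal(-16/123, 66/205)

-16/123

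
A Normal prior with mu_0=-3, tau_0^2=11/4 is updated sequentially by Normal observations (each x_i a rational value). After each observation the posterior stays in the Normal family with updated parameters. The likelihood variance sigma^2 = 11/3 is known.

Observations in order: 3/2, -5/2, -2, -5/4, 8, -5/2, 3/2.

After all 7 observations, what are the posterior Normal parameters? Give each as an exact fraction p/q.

obs 1: x=3/2 → posterior Normal(-15/14, 11/7)
obs 2: x=-5/2 → posterior Normal(-3/2, 11/10)
obs 3: x=-2 → posterior Normal(-21/13, 11/13)
obs 4: x=-5/4 → posterior Normal(-99/64, 11/16)
obs 5: x=8 → posterior Normal(-3/76, 11/19)
obs 6: x=-5/2 → posterior Normal(-3/8, 1/2)
obs 7: x=3/2 → posterior Normal(-3/20, 11/25)

mu_0=-3/20, tau_0^2=11/25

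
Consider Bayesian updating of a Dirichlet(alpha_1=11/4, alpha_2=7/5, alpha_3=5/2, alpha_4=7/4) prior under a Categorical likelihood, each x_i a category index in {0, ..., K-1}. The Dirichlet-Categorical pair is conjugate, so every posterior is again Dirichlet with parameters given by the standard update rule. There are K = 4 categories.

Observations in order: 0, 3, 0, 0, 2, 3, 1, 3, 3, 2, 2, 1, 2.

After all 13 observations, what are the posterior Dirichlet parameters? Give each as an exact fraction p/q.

obs 1: x=0 → posterior Dirichlet(15/4, 7/5, 5/2, 7/4)
obs 2: x=3 → posterior Dirichlet(15/4, 7/5, 5/2, 11/4)
obs 3: x=0 → posterior Dirichlet(19/4, 7/5, 5/2, 11/4)
obs 4: x=0 → posterior Dirichlet(23/4, 7/5, 5/2, 11/4)
obs 5: x=2 → posterior Dirichlet(23/4, 7/5, 7/2, 11/4)
obs 6: x=3 → posterior Dirichlet(23/4, 7/5, 7/2, 15/4)
obs 7: x=1 → posterior Dirichlet(23/4, 12/5, 7/2, 15/4)
obs 8: x=3 → posterior Dirichlet(23/4, 12/5, 7/2, 19/4)
obs 9: x=3 → posterior Dirichlet(23/4, 12/5, 7/2, 23/4)
obs 10: x=2 → posterior Dirichlet(23/4, 12/5, 9/2, 23/4)
obs 11: x=2 → posterior Dirichlet(23/4, 12/5, 11/2, 23/4)
obs 12: x=1 → posterior Dirichlet(23/4, 17/5, 11/2, 23/4)
obs 13: x=2 → posterior Dirichlet(23/4, 17/5, 13/2, 23/4)

alpha_1=23/4, alpha_2=17/5, alpha_3=13/2, alpha_4=23/4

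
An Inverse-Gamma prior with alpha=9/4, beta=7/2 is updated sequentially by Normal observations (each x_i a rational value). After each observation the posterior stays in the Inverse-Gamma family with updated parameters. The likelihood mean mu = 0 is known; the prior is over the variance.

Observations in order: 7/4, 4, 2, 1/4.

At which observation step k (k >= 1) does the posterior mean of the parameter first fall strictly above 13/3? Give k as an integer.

obs 1: x=7/4 → posterior Inverse-Gamma(11/4, 161/32)
obs 2: x=4 → posterior Inverse-Gamma(13/4, 417/32)
obs 3: x=2 → posterior Inverse-Gamma(15/4, 481/32)
obs 4: x=1/4 → posterior Inverse-Gamma(17/4, 241/16)

k = 2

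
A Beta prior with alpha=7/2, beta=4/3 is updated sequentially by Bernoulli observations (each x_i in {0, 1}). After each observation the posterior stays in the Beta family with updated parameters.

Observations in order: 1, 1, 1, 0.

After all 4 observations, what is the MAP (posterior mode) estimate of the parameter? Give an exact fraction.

33/41

obs 1: x=1 → posterior Beta(9/2, 4/3)
obs 2: x=1 → posterior Beta(11/2, 4/3)
obs 3: x=1 → posterior Beta(13/2, 4/3)
obs 4: x=0 → posterior Beta(13/2, 7/3)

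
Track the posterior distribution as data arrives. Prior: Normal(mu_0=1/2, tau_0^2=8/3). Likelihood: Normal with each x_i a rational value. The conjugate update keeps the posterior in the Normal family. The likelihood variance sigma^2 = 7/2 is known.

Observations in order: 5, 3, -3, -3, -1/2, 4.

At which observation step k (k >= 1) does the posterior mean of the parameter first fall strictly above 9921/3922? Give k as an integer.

k = 2

obs 1: x=5 → posterior Normal(181/74, 56/37)
obs 2: x=3 → posterior Normal(277/106, 56/53)
obs 3: x=-3 → posterior Normal(181/138, 56/69)
obs 4: x=-3 → posterior Normal(1/2, 56/85)
obs 5: x=-1/2 → posterior Normal(69/202, 56/101)
obs 6: x=4 → posterior Normal(197/234, 56/117)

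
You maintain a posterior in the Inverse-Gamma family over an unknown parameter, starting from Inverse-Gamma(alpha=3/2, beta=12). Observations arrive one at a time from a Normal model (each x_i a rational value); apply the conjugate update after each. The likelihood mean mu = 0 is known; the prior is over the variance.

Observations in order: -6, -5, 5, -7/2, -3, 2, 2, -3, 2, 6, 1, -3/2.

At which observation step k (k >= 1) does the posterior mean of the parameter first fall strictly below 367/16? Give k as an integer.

k = 5

obs 1: x=-6 → posterior Inverse-Gamma(2, 30)
obs 2: x=-5 → posterior Inverse-Gamma(5/2, 85/2)
obs 3: x=5 → posterior Inverse-Gamma(3, 55)
obs 4: x=-7/2 → posterior Inverse-Gamma(7/2, 489/8)
obs 5: x=-3 → posterior Inverse-Gamma(4, 525/8)
obs 6: x=2 → posterior Inverse-Gamma(9/2, 541/8)
obs 7: x=2 → posterior Inverse-Gamma(5, 557/8)
obs 8: x=-3 → posterior Inverse-Gamma(11/2, 593/8)
obs 9: x=2 → posterior Inverse-Gamma(6, 609/8)
obs 10: x=6 → posterior Inverse-Gamma(13/2, 753/8)
obs 11: x=1 → posterior Inverse-Gamma(7, 757/8)
obs 12: x=-3/2 → posterior Inverse-Gamma(15/2, 383/4)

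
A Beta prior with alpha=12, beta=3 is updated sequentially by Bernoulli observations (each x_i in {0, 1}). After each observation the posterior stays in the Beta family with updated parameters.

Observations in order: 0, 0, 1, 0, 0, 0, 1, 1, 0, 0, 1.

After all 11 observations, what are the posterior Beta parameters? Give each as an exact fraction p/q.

alpha=16, beta=10

obs 1: x=0 → posterior Beta(12, 4)
obs 2: x=0 → posterior Beta(12, 5)
obs 3: x=1 → posterior Beta(13, 5)
obs 4: x=0 → posterior Beta(13, 6)
obs 5: x=0 → posterior Beta(13, 7)
obs 6: x=0 → posterior Beta(13, 8)
obs 7: x=1 → posterior Beta(14, 8)
obs 8: x=1 → posterior Beta(15, 8)
obs 9: x=0 → posterior Beta(15, 9)
obs 10: x=0 → posterior Beta(15, 10)
obs 11: x=1 → posterior Beta(16, 10)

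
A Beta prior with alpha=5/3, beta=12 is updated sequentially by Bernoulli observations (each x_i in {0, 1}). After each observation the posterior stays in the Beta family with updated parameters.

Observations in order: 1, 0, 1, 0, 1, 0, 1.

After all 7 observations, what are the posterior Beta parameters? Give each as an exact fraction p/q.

alpha=17/3, beta=15

obs 1: x=1 → posterior Beta(8/3, 12)
obs 2: x=0 → posterior Beta(8/3, 13)
obs 3: x=1 → posterior Beta(11/3, 13)
obs 4: x=0 → posterior Beta(11/3, 14)
obs 5: x=1 → posterior Beta(14/3, 14)
obs 6: x=0 → posterior Beta(14/3, 15)
obs 7: x=1 → posterior Beta(17/3, 15)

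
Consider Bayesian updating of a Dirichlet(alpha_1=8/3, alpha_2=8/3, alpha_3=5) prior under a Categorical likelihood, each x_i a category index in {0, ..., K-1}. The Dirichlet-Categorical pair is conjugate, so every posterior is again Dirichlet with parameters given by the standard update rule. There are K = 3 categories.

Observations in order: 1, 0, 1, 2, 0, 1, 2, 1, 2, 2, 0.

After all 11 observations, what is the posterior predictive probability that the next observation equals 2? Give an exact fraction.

obs 1: x=1 → posterior Dirichlet(8/3, 11/3, 5)
obs 2: x=0 → posterior Dirichlet(11/3, 11/3, 5)
obs 3: x=1 → posterior Dirichlet(11/3, 14/3, 5)
obs 4: x=2 → posterior Dirichlet(11/3, 14/3, 6)
obs 5: x=0 → posterior Dirichlet(14/3, 14/3, 6)
obs 6: x=1 → posterior Dirichlet(14/3, 17/3, 6)
obs 7: x=2 → posterior Dirichlet(14/3, 17/3, 7)
obs 8: x=1 → posterior Dirichlet(14/3, 20/3, 7)
obs 9: x=2 → posterior Dirichlet(14/3, 20/3, 8)
obs 10: x=2 → posterior Dirichlet(14/3, 20/3, 9)
obs 11: x=0 → posterior Dirichlet(17/3, 20/3, 9)

27/64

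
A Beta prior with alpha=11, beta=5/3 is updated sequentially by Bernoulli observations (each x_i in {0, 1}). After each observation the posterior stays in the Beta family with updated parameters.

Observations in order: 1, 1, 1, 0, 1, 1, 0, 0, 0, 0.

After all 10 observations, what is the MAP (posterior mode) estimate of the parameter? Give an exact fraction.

45/62

obs 1: x=1 → posterior Beta(12, 5/3)
obs 2: x=1 → posterior Beta(13, 5/3)
obs 3: x=1 → posterior Beta(14, 5/3)
obs 4: x=0 → posterior Beta(14, 8/3)
obs 5: x=1 → posterior Beta(15, 8/3)
obs 6: x=1 → posterior Beta(16, 8/3)
obs 7: x=0 → posterior Beta(16, 11/3)
obs 8: x=0 → posterior Beta(16, 14/3)
obs 9: x=0 → posterior Beta(16, 17/3)
obs 10: x=0 → posterior Beta(16, 20/3)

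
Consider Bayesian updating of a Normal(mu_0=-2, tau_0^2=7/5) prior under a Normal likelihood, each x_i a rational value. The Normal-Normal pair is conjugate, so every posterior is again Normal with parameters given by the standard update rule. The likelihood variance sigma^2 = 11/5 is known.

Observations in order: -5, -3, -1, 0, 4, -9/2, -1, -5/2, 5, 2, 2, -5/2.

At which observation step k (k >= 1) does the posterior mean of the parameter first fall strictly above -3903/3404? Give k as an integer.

k = 9

obs 1: x=-5 → posterior Normal(-19/6, 77/90)
obs 2: x=-3 → posterior Normal(-78/25, 77/125)
obs 3: x=-1 → posterior Normal(-85/32, 77/160)
obs 4: x=0 → posterior Normal(-85/39, 77/195)
obs 5: x=4 → posterior Normal(-57/46, 77/230)
obs 6: x=-9/2 → posterior Normal(-177/106, 77/265)
obs 7: x=-1 → posterior Normal(-191/120, 77/300)
obs 8: x=-5/2 → posterior Normal(-113/67, 77/335)
obs 9: x=5 → posterior Normal(-39/37, 77/370)
obs 10: x=2 → posterior Normal(-64/81, 77/405)
obs 11: x=2 → posterior Normal(-25/44, 7/40)
obs 12: x=-5/2 → posterior Normal(-27/38, 77/475)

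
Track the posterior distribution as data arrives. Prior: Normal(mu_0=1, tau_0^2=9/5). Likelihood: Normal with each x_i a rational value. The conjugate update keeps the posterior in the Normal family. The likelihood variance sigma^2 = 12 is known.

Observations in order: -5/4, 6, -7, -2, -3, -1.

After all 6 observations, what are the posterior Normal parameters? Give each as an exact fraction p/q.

mu_0=-1/8, tau_0^2=18/19

obs 1: x=-5/4 → posterior Normal(65/92, 36/23)
obs 2: x=6 → posterior Normal(137/104, 18/13)
obs 3: x=-7 → posterior Normal(53/116, 36/29)
obs 4: x=-2 → posterior Normal(29/128, 9/8)
obs 5: x=-3 → posterior Normal(-1/20, 36/35)
obs 6: x=-1 → posterior Normal(-1/8, 18/19)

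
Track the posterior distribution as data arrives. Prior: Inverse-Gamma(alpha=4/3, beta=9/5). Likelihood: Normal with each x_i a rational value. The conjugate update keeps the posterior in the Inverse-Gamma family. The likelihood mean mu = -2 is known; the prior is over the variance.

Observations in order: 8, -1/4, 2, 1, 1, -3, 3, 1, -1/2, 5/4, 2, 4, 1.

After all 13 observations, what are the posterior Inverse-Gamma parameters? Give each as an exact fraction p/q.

obs 1: x=8 → posterior Inverse-Gamma(11/6, 259/5)
obs 2: x=-1/4 → posterior Inverse-Gamma(7/3, 8533/160)
obs 3: x=2 → posterior Inverse-Gamma(17/6, 9813/160)
obs 4: x=1 → posterior Inverse-Gamma(10/3, 10533/160)
obs 5: x=1 → posterior Inverse-Gamma(23/6, 11253/160)
obs 6: x=-3 → posterior Inverse-Gamma(13/3, 11333/160)
obs 7: x=3 → posterior Inverse-Gamma(29/6, 13333/160)
obs 8: x=1 → posterior Inverse-Gamma(16/3, 14053/160)
obs 9: x=-1/2 → posterior Inverse-Gamma(35/6, 14233/160)
obs 10: x=5/4 → posterior Inverse-Gamma(19/3, 7539/80)
obs 11: x=2 → posterior Inverse-Gamma(41/6, 8179/80)
obs 12: x=4 → posterior Inverse-Gamma(22/3, 9619/80)
obs 13: x=1 → posterior Inverse-Gamma(47/6, 9979/80)

alpha=47/6, beta=9979/80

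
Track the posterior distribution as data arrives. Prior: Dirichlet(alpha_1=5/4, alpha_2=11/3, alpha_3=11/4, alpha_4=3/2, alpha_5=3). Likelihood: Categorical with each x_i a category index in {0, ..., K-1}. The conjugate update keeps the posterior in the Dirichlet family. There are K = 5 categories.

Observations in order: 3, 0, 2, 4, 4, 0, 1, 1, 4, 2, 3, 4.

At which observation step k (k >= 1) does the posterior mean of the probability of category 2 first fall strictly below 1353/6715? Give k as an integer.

k = 2

obs 1: x=3 → posterior Dirichlet(5/4, 11/3, 11/4, 5/2, 3)
obs 2: x=0 → posterior Dirichlet(9/4, 11/3, 11/4, 5/2, 3)
obs 3: x=2 → posterior Dirichlet(9/4, 11/3, 15/4, 5/2, 3)
obs 4: x=4 → posterior Dirichlet(9/4, 11/3, 15/4, 5/2, 4)
obs 5: x=4 → posterior Dirichlet(9/4, 11/3, 15/4, 5/2, 5)
obs 6: x=0 → posterior Dirichlet(13/4, 11/3, 15/4, 5/2, 5)
obs 7: x=1 → posterior Dirichlet(13/4, 14/3, 15/4, 5/2, 5)
obs 8: x=1 → posterior Dirichlet(13/4, 17/3, 15/4, 5/2, 5)
obs 9: x=4 → posterior Dirichlet(13/4, 17/3, 15/4, 5/2, 6)
obs 10: x=2 → posterior Dirichlet(13/4, 17/3, 19/4, 5/2, 6)
obs 11: x=3 → posterior Dirichlet(13/4, 17/3, 19/4, 7/2, 6)
obs 12: x=4 → posterior Dirichlet(13/4, 17/3, 19/4, 7/2, 7)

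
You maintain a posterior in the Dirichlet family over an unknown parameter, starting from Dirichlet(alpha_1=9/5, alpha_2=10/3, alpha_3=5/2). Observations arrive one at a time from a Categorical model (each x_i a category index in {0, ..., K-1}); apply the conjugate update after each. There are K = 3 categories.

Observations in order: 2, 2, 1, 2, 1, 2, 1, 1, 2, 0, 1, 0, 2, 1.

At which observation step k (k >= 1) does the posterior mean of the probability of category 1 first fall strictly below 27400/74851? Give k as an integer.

k = 2

obs 1: x=2 → posterior Dirichlet(9/5, 10/3, 7/2)
obs 2: x=2 → posterior Dirichlet(9/5, 10/3, 9/2)
obs 3: x=1 → posterior Dirichlet(9/5, 13/3, 9/2)
obs 4: x=2 → posterior Dirichlet(9/5, 13/3, 11/2)
obs 5: x=1 → posterior Dirichlet(9/5, 16/3, 11/2)
obs 6: x=2 → posterior Dirichlet(9/5, 16/3, 13/2)
obs 7: x=1 → posterior Dirichlet(9/5, 19/3, 13/2)
obs 8: x=1 → posterior Dirichlet(9/5, 22/3, 13/2)
obs 9: x=2 → posterior Dirichlet(9/5, 22/3, 15/2)
obs 10: x=0 → posterior Dirichlet(14/5, 22/3, 15/2)
obs 11: x=1 → posterior Dirichlet(14/5, 25/3, 15/2)
obs 12: x=0 → posterior Dirichlet(19/5, 25/3, 15/2)
obs 13: x=2 → posterior Dirichlet(19/5, 25/3, 17/2)
obs 14: x=1 → posterior Dirichlet(19/5, 28/3, 17/2)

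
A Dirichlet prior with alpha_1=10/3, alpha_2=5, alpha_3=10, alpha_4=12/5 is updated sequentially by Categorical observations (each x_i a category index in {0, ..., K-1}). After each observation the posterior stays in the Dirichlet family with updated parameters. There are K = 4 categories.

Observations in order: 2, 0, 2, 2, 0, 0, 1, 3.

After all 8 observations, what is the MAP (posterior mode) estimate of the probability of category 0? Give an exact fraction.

obs 1: x=2 → posterior Dirichlet(10/3, 5, 11, 12/5)
obs 2: x=0 → posterior Dirichlet(13/3, 5, 11, 12/5)
obs 3: x=2 → posterior Dirichlet(13/3, 5, 12, 12/5)
obs 4: x=2 → posterior Dirichlet(13/3, 5, 13, 12/5)
obs 5: x=0 → posterior Dirichlet(16/3, 5, 13, 12/5)
obs 6: x=0 → posterior Dirichlet(19/3, 5, 13, 12/5)
obs 7: x=1 → posterior Dirichlet(19/3, 6, 13, 12/5)
obs 8: x=3 → posterior Dirichlet(19/3, 6, 13, 17/5)

80/371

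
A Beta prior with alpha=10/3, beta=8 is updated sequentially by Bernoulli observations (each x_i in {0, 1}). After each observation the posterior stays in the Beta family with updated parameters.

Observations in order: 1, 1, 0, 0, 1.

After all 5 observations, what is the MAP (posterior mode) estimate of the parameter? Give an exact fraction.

16/43

obs 1: x=1 → posterior Beta(13/3, 8)
obs 2: x=1 → posterior Beta(16/3, 8)
obs 3: x=0 → posterior Beta(16/3, 9)
obs 4: x=0 → posterior Beta(16/3, 10)
obs 5: x=1 → posterior Beta(19/3, 10)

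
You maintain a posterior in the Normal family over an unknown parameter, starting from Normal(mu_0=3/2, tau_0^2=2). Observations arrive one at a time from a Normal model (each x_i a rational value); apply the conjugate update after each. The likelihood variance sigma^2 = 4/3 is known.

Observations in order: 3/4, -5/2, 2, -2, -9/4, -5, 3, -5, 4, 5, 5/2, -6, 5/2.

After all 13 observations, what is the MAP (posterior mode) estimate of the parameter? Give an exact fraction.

obs 1: x=3/4 → posterior Normal(21/20, 4/5)
obs 2: x=-5/2 → posterior Normal(-9/32, 1/2)
obs 3: x=2 → posterior Normal(15/44, 4/11)
obs 4: x=-2 → posterior Normal(-9/56, 2/7)
obs 5: x=-9/4 → posterior Normal(-9/17, 4/17)
obs 6: x=-5 → posterior Normal(-6/5, 1/5)
obs 7: x=3 → posterior Normal(-15/23, 4/23)
obs 8: x=-5 → posterior Normal(-15/13, 2/13)
obs 9: x=4 → posterior Normal(-18/29, 4/29)
obs 10: x=5 → posterior Normal(-3/32, 1/8)
obs 11: x=5/2 → posterior Normal(9/70, 4/35)
obs 12: x=-6 → posterior Normal(-27/76, 2/19)
obs 13: x=5/2 → posterior Normal(-6/41, 4/41)

-6/41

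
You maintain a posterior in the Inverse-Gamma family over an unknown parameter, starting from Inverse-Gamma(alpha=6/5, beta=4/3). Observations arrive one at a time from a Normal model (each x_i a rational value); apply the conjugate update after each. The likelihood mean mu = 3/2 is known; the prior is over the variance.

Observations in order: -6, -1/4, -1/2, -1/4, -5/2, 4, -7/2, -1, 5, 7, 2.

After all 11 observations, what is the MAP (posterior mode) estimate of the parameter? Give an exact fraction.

obs 1: x=-6 → posterior Inverse-Gamma(17/10, 707/24)
obs 2: x=-1/4 → posterior Inverse-Gamma(11/5, 2975/96)
obs 3: x=-1/2 → posterior Inverse-Gamma(27/10, 3167/96)
obs 4: x=-1/4 → posterior Inverse-Gamma(16/5, 1657/48)
obs 5: x=-5/2 → posterior Inverse-Gamma(37/10, 2041/48)
obs 6: x=4 → posterior Inverse-Gamma(21/5, 2191/48)
obs 7: x=-7/2 → posterior Inverse-Gamma(47/10, 2791/48)
obs 8: x=-1 → posterior Inverse-Gamma(26/5, 2941/48)
obs 9: x=5 → posterior Inverse-Gamma(57/10, 3235/48)
obs 10: x=7 → posterior Inverse-Gamma(31/5, 3961/48)
obs 11: x=2 → posterior Inverse-Gamma(67/10, 3967/48)

19835/1848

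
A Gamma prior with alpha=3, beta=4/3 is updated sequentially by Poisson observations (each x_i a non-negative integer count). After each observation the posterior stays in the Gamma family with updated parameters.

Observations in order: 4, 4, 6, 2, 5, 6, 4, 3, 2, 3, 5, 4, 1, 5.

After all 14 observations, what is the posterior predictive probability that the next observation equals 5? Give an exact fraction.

86548068407667962990028672647607634197939995374127295401499987102367013341482359683652951464748815220736/619664992585427611791050679609026893099690427802915014534984716820652776102999166869953170315965558474401

obs 1: x=4 → posterior Gamma(7, 7/3)
obs 2: x=4 → posterior Gamma(11, 10/3)
obs 3: x=6 → posterior Gamma(17, 13/3)
obs 4: x=2 → posterior Gamma(19, 16/3)
obs 5: x=5 → posterior Gamma(24, 19/3)
obs 6: x=6 → posterior Gamma(30, 22/3)
obs 7: x=4 → posterior Gamma(34, 25/3)
obs 8: x=3 → posterior Gamma(37, 28/3)
obs 9: x=2 → posterior Gamma(39, 31/3)
obs 10: x=3 → posterior Gamma(42, 34/3)
obs 11: x=5 → posterior Gamma(47, 37/3)
obs 12: x=4 → posterior Gamma(51, 40/3)
obs 13: x=1 → posterior Gamma(52, 43/3)
obs 14: x=5 → posterior Gamma(57, 46/3)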